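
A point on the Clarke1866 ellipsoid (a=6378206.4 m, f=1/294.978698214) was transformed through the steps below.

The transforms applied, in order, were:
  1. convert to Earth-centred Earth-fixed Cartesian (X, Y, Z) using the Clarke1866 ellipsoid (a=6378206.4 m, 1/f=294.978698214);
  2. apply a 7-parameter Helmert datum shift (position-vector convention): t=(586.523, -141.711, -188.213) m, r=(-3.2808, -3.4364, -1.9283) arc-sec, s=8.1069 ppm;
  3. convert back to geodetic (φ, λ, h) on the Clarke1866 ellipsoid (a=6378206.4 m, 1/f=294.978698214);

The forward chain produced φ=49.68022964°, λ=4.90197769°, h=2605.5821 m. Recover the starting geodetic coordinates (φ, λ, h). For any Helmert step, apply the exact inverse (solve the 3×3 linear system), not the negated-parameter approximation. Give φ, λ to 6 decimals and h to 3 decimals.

start: φ=49.680230°, λ=4.901978°, h=2605.582 m
→ ECEF (a=6378206.400, f=1/294.978698214): X=4121735.2307, Y=353500.6745, Z=4841633.4973
→ Helmert⁻¹: X=4121192.6563, Y=353601.0350, Z=4841719.4232
→ geod (Bowring, a=6378206.400): φ=49.68437500°, λ=4.90400500°, h=2326.8730 m

φ=49.684375°, λ=4.904005°, h=2326.873 m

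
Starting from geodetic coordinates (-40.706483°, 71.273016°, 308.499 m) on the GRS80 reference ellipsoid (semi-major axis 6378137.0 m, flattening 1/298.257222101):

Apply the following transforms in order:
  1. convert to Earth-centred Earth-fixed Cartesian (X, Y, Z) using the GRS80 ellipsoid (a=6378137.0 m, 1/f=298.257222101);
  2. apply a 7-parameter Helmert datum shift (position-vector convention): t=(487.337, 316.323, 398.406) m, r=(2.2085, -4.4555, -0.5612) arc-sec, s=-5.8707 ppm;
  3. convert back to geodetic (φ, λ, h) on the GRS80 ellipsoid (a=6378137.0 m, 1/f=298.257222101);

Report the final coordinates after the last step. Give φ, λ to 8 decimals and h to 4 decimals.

φ=-40.70010697°, λ=71.26776779°, h=356.6725 m

start: φ=-40.706483°, λ=71.273016°, h=308.499 m
→ ECEF (a=6378137.000, f=1/298.257222101): X=1554614.8933, Y=4585799.0558, Z=-4137969.6885
→ Helmert 7p (PV): X=1555194.9637, Y=4586128.5326, Z=-4137464.3085
→ geod (Bowring, a=6378137.000): φ=-40.70010697°, λ=71.26776779°, h=356.6725 m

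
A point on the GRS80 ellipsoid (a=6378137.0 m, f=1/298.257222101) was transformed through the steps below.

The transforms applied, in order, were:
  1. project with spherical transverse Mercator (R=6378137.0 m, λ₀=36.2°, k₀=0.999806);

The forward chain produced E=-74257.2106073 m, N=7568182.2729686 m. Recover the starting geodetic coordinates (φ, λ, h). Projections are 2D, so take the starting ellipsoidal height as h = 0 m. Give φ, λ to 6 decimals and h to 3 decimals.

φ=67.989718°, λ=34.419534°, h=0.000 m

start: E=-74257.2106, N=7568182.2730 m
→ tm⁻¹: φ=67.98971800°, λ=34.41953400°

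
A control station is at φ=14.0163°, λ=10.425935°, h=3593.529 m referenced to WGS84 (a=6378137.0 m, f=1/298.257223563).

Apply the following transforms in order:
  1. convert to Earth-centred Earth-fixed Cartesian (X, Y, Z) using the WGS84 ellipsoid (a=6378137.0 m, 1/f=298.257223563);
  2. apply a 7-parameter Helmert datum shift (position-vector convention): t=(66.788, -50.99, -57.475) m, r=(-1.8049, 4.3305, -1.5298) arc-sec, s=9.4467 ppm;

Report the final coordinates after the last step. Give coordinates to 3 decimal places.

start: φ=14.016300°, λ=10.425935°, h=3593.529 m
→ ECEF (a=6378137.000, f=1/298.257223563): X=6090694.1955, Y=1120701.6317, Z=1535601.9650
→ Helmert 7p (PV): X=6090859.0724, Y=1120629.4927, Z=1535421.3152

X=6090859.072 m, Y=1120629.493 m, Z=1535421.315 m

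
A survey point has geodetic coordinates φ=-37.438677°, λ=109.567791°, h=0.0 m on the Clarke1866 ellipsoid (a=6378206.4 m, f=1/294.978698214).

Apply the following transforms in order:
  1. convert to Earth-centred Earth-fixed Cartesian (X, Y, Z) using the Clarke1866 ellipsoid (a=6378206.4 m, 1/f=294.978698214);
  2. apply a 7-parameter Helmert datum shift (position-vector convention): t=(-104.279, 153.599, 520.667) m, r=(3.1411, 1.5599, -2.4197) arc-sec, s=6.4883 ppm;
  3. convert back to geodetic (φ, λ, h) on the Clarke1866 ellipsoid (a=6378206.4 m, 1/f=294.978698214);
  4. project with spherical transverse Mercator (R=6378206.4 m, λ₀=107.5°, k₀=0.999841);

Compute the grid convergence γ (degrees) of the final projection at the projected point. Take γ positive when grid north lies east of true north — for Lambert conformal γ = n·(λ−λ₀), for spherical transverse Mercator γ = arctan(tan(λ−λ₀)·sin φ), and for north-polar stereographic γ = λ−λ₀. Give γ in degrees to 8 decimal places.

-1.25718287

start: φ=-37.438677°, λ=109.567791°, h=0.000 m
→ ECEF (a=6378206.400, f=1/294.978698214): X=-1698278.6295, Y=4777817.9539, Z=-3855968.9535
→ Helmert 7p (PV): X=-1698367.0397, Y=4778081.1964, Z=-3855387.7023
→ geod (Bowring, a=6378206.400): φ=-37.43299763°, λ=109.56773607°, h=-132.8632 m
→ into tm (λ₀=107.5°): φ=-37.43299763°, λ−λ₀=2.06773607°
convergence γ = -1.25718287°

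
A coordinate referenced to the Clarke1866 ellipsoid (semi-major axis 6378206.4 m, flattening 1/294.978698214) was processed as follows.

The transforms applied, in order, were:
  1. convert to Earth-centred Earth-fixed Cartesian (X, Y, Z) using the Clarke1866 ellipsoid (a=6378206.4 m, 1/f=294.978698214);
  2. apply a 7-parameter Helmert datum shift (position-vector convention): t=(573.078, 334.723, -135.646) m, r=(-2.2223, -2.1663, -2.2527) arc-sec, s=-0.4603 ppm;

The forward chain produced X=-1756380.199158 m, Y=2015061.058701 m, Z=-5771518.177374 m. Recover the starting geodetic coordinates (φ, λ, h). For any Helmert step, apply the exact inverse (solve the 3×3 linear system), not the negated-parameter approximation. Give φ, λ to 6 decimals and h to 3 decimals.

φ=-65.294486°, λ=131.090965°, h=29.193 m

start: X=-1756380.1992, Y=2015061.0587, Z=-5771518.1774 m
→ Helmert⁻¹: X=-1757036.7037, Y=2014770.2543, Z=-5771345.0275
→ geod (Bowring, a=6378206.400): φ=-65.29448600°, λ=131.09096500°, h=29.1930 m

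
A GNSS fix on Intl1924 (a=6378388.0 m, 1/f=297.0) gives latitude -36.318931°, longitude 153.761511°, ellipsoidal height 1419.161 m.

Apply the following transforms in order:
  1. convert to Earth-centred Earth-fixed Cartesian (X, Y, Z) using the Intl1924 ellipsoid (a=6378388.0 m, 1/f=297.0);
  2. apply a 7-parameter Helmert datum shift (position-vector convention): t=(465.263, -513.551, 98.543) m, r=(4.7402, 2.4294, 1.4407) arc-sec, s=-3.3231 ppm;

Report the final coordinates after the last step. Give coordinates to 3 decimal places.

X=-4615782.887 m, Y=2274839.719 m, Z=-3757446.483 m

start: φ=-36.318931°, λ=153.761511°, h=1419.161 m
→ ECEF (a=6378388.000, f=1/297.0): X=-4616203.3403, Y=2275306.7185, Z=-3757664.1714
→ Helmert 7p (PV): X=-4615782.8873, Y=2274839.7188, Z=-3757446.4826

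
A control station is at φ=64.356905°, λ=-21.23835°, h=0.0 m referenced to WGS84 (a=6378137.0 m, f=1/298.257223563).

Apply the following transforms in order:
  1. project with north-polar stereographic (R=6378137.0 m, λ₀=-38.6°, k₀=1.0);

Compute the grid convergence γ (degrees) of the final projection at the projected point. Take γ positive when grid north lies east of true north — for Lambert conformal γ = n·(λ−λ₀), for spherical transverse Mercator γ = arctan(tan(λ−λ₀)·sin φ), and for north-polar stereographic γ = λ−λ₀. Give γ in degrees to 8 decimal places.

start: φ=64.356905°, λ=-21.238350°, h=0.000 m
→ into stereo (λ₀=-38.6°): φ=64.35690500°, λ−λ₀=17.36165000°
convergence γ = 17.36165000°

17.36165000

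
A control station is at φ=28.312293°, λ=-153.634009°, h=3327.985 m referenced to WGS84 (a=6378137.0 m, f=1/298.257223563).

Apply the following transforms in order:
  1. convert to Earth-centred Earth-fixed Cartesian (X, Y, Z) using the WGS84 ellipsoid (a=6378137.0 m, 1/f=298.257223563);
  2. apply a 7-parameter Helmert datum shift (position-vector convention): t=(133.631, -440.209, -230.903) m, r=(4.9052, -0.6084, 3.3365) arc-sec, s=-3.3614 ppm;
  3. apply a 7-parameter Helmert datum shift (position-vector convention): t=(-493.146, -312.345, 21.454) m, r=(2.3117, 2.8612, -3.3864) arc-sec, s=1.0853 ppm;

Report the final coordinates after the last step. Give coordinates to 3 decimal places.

X=-5037775.726 m, Y=-2497741.948 m, Z=3008348.452 m

start: φ=28.312293°, λ=-153.634009°, h=3327.985 m
→ ECEF (a=6378137.000, f=1/298.257223563): X=-5037459.9181, Y=-2496891.0297, Z=3008597.1017
→ Helmert 7p (PV): X=-5037277.8393, Y=-2497475.8778, Z=3008281.8486
→ Helmert 7p (PV): X=-5037775.7258, Y=-2497741.9477, Z=3008348.4518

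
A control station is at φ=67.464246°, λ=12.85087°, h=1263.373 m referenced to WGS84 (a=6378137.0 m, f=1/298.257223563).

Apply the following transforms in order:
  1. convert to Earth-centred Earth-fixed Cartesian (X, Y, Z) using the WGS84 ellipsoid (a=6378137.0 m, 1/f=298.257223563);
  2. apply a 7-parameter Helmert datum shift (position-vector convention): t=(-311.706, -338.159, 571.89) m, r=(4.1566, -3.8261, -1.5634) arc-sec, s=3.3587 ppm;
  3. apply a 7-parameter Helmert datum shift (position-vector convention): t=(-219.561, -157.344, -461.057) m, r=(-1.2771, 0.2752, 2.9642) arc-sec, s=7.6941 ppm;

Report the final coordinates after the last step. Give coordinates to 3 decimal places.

start: φ=67.464246°, λ=12.850870°, h=1263.373 m
→ ECEF (a=6378137.000, f=1/298.257223563): X=2390562.0646, Y=545354.8402, Z=5869617.0736
→ Helmert 7p (PV): X=2390153.6428, Y=544882.1098, Z=5870264.0116
→ Helmert 7p (PV): X=2389952.4736, Y=544799.6533, Z=5869841.5583

X=2389952.474 m, Y=544799.653 m, Z=5869841.558 m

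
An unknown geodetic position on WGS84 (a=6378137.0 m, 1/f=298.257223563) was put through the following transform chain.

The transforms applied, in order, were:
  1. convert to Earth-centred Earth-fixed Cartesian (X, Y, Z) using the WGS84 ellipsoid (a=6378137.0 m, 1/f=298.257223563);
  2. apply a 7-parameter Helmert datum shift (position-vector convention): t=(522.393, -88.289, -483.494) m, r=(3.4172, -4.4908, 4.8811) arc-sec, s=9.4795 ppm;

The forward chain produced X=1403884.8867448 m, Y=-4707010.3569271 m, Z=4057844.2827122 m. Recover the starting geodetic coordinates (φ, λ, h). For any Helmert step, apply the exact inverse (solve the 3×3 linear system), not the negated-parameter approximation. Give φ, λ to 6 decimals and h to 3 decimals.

φ=39.755205°, λ=-73.398265°, h=1891.481 m

start: X=1403884.8867, Y=-4707010.3569, Z=4057844.2827 m
→ Helmert⁻¹: X=1403326.1650, Y=-4706843.4231, Z=4058336.7314
→ geod (Bowring, a=6378137.000): φ=39.75520500°, λ=-73.39826500°, h=1891.4810 m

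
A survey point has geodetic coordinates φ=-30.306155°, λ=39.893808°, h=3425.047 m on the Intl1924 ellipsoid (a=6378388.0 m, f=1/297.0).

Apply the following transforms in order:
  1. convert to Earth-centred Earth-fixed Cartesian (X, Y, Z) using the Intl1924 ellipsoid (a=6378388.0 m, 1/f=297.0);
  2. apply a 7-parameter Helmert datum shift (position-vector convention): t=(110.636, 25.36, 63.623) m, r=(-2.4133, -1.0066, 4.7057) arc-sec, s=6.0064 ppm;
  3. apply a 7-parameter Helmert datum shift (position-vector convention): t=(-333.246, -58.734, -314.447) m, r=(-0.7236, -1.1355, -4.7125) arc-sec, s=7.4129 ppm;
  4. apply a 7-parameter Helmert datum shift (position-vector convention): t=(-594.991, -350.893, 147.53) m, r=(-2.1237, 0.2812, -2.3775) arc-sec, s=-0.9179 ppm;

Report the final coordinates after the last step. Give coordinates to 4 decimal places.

start: φ=-30.306155°, λ=39.893808°, h=3425.047 m
→ ECEF (a=6378388.000, f=1/297.0): X=4230839.7037, Y=3536754.2659, Z=-3201494.8180
→ Helmert 7p (PV): X=4230910.6881, Y=3536859.9338, Z=-3201471.1575
→ Helmert 7p (PV): X=4230707.2365, Y=3536719.5233, Z=-3201798.4529
→ Helmert 7p (PV): X=4230144.7629, Y=3536283.6533, Z=-3201690.1657

X=4230144.7629 m, Y=3536283.6533 m, Z=-3201690.1657 m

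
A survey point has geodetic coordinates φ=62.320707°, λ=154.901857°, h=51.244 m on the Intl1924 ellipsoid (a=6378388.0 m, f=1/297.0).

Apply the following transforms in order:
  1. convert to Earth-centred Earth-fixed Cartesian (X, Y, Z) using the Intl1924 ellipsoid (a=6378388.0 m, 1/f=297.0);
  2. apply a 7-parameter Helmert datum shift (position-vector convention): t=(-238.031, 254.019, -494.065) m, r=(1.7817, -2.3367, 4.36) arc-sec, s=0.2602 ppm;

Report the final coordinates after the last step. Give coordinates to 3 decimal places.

X=-2690603.697 m, Y=1260259.274 m, Z=5624863.841 m

start: φ=62.320707°, λ=154.901857°, h=51.244 m
→ ECEF (a=6378388.000, f=1/297.0): X=-2690274.6018, Y=1260110.3853, Z=5625376.0350
→ Helmert 7p (PV): X=-2690603.6967, Y=1260259.2739, Z=5624863.8413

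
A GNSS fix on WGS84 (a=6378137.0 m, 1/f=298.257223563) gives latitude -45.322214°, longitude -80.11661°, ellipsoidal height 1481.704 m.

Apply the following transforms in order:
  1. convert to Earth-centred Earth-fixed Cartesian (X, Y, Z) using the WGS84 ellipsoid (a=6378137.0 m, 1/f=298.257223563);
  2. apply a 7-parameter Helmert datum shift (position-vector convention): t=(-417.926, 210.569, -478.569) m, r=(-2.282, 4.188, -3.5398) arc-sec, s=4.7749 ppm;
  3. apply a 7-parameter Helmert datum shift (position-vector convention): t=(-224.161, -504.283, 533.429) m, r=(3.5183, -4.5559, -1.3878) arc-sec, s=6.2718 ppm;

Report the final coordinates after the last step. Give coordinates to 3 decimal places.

X=770504.346 m, Y=-4426891.035 m, Z=-4513671.794 m

start: φ=-45.322214°, λ=-80.116610°, h=1481.704 m
→ ECEF (a=6378137.000, f=1/298.257223563): X=771235.6044, Y=-4426557.0640, Z=-4513651.6233
→ Helmert 7p (PV): X=770653.7489, Y=-4426430.8037, Z=-4514118.4306
→ Helmert 7p (PV): X=770504.3458, Y=-4426891.0349, Z=-4513671.7942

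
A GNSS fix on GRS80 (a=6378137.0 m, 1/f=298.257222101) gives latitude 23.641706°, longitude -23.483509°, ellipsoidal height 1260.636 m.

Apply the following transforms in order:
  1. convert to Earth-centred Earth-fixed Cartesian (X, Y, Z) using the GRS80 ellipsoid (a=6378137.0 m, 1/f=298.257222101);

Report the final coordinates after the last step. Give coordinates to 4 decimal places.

X=5362839.5883 m, Y=-2329993.8777 m, Z=2542486.4280 m

start: φ=23.641706°, λ=-23.483509°, h=1260.636 m
→ ECEF (a=6378137.000, f=1/298.257222101): X=5362839.5883, Y=-2329993.8777, Z=2542486.4280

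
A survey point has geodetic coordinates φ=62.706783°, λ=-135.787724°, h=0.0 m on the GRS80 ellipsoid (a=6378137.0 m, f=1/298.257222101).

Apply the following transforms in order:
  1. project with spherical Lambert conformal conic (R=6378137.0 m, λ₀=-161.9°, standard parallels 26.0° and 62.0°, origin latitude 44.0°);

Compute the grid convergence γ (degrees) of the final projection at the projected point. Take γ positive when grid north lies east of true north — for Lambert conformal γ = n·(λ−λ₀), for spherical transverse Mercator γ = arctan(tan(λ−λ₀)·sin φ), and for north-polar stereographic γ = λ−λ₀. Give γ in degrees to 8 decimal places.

start: φ=62.706783°, λ=-135.787724°, h=0.000 m
→ into lcc (λ₀=-161.9°): φ=62.70678300°, λ−λ₀=26.11227600°
convergence γ = 18.45778330°

18.45778330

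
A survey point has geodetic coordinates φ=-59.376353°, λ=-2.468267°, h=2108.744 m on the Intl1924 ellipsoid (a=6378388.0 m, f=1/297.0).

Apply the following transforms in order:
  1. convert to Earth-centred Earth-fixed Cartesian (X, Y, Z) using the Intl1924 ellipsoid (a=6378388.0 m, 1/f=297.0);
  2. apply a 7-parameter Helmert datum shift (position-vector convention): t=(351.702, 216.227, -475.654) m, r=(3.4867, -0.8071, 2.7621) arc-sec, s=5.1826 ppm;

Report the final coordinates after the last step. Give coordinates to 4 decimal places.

start: φ=-59.376353°, λ=-2.468267°, h=2108.744 m
→ ECEF (a=6378388.000, f=1/297.0): X=3255298.2594, Y=-140323.0663, Z=-5467342.6435
→ Helmert 7p (PV): X=3255690.1049, Y=-139971.5541, Z=-5467836.2667

X=3255690.1049 m, Y=-139971.5541 m, Z=-5467836.2667 m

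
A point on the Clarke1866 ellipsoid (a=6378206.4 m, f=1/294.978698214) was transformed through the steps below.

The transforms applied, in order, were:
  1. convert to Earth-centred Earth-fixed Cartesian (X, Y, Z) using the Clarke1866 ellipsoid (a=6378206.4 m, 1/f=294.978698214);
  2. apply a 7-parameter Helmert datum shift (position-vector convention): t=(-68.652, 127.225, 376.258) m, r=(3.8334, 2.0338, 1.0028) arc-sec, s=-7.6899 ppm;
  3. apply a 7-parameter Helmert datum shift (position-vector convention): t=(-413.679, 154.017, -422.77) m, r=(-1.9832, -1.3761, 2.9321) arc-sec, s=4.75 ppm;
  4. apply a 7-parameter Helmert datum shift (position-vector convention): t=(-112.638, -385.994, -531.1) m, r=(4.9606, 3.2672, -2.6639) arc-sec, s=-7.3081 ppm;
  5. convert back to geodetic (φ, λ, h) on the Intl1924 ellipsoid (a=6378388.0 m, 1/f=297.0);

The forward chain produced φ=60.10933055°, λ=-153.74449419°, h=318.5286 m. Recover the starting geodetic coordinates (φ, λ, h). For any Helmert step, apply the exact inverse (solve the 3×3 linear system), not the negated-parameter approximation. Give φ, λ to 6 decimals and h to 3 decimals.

φ=60.117422°, λ=-153.745570°, h=887.176 m

start: φ=60.109331°, λ=-153.744494°, h=318.529 m
→ ECEF (a=6378388.000, f=1/297.0): X=-2858079.6092, Y=-1409790.3404, Z=5506952.3649
→ Helmert⁻¹: X=-2858056.8945, Y=-1409319.1044, Z=5507512.3370
→ Helmert⁻¹: X=-2857612.9316, Y=-1409478.7625, Z=5507914.4571
→ Helmert⁻¹: X=-2857627.4121, Y=-1409500.5768, Z=5507578.5706
→ geod (Bowring, a=6378206.400): φ=60.11742200°, λ=-153.74557000°, h=887.1760 m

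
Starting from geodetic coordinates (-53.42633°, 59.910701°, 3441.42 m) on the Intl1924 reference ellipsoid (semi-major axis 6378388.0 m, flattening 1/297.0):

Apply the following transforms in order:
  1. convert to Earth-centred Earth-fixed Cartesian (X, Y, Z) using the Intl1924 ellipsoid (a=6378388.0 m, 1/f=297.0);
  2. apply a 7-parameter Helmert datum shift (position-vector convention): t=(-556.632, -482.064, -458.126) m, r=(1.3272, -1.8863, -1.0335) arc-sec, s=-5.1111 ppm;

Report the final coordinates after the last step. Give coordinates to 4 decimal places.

start: φ=-53.426330°, λ=59.910701°, h=3441.420 m
→ ECEF (a=6378388.000, f=1/297.0): X=1910599.9088, Y=3297377.0228, Z=-5101822.1372
→ Helmert 7p (PV): X=1910096.6893, Y=3296901.3597, Z=-5102215.4982

X=1910096.6893 m, Y=3296901.3597 m, Z=-5102215.4982 m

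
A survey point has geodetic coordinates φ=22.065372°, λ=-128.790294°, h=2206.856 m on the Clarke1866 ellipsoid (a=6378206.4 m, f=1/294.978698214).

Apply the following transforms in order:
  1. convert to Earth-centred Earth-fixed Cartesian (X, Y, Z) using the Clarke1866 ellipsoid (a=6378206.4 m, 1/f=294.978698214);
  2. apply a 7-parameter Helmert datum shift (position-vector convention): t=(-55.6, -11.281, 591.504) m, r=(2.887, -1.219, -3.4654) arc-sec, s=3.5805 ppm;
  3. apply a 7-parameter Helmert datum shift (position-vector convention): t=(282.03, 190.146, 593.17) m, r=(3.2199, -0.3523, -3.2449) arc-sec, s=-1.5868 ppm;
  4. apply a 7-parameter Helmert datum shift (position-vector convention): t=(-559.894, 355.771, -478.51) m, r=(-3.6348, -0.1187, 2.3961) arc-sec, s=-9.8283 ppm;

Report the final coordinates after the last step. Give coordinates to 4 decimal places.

start: φ=22.065372°, λ=-128.790294°, h=2206.856 m
→ ECEF (a=6378206.400, f=1/294.978698214): X=-3706150.9530, Y=-4611121.4999, Z=2381812.3195
→ Helmert 7p (PV): X=-3706311.3697, Y=-4611120.3620, Z=2382325.9085
→ Helmert 7p (PV): X=-3706100.0682, Y=-4610901.7818, Z=2382836.9860
→ Helmert 7p (PV): X=-3706571.3462, Y=-4610501.7555, Z=2382414.1765

X=-3706571.3462 m, Y=-4610501.7555 m, Z=2382414.1765 m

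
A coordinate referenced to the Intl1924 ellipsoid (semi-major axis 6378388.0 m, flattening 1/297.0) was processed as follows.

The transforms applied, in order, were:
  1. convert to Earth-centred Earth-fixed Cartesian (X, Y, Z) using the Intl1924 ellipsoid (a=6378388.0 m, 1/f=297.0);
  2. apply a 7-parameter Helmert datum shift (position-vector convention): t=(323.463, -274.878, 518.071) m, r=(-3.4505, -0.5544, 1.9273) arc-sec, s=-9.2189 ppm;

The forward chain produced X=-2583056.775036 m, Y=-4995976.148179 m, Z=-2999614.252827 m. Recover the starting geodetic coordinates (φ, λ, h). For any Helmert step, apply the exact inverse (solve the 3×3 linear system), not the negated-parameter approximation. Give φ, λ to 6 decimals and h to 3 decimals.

start: X=-2583056.7750, Y=-4995976.1482, Z=-2999614.2528 m
→ Helmert⁻¹: X=-2583458.7969, Y=-4995672.9967, Z=-3000236.6083
→ geod (Bowring, a=6378388.000): φ=-28.23875900°, λ=-117.34526100°, h=745.4620 m

φ=-28.238759°, λ=-117.345261°, h=745.462 m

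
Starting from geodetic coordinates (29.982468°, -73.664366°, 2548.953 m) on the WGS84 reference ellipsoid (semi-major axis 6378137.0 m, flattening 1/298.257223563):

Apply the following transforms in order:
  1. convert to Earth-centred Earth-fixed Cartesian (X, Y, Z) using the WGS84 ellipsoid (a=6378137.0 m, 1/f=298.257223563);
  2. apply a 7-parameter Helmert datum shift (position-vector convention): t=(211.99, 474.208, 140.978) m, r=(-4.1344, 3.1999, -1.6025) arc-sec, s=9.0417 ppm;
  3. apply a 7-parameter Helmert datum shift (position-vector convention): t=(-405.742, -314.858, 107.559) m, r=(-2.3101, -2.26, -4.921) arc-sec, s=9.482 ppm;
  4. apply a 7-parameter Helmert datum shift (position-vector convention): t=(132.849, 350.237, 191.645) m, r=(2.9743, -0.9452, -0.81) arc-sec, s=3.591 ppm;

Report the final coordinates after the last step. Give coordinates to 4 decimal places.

X=1555576.2225 m, Y=-5307744.7264 m, Z=3170563.9314 m

start: φ=29.982468°, λ=-73.664366°, h=2548.953 m
→ ECEF (a=6378137.000, f=1/298.257223563): X=1555791.5191, Y=-5308134.9398, Z=3169964.2999
→ Helmert 7p (PV): X=1556025.5140, Y=-5307657.2738, Z=3170216.2016
→ Helmert 7p (PV): X=1555473.1609, Y=-5308024.0768, Z=3170430.3144
→ Helmert 7p (PV): X=1555576.2225, Y=-5307744.7264, Z=3170563.9314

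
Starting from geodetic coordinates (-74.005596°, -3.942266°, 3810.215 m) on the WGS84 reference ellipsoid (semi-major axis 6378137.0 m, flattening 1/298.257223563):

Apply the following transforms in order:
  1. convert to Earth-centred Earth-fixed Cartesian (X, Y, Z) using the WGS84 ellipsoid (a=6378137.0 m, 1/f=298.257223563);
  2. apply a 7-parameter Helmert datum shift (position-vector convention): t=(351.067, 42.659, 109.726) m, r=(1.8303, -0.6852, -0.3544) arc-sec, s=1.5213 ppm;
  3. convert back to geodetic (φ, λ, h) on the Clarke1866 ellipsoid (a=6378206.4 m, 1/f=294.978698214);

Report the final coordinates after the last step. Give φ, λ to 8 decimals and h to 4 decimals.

φ=-74.00331344°, λ=-3.93839591°, h=3960.4824 m

start: φ=-74.005596°, λ=-3.942266°, h=3810.215 m
→ ECEF (a=6378137.000, f=1/298.257223563): X=1759791.2994, Y=-121274.7986, Z=-6112773.5399
→ Helmert 7p (PV): X=1760165.1415, Y=-121181.1056, Z=-6112668.3435
→ geod (Bowring, a=6378206.400): φ=-74.00331344°, λ=-3.93839591°, h=3960.4824 m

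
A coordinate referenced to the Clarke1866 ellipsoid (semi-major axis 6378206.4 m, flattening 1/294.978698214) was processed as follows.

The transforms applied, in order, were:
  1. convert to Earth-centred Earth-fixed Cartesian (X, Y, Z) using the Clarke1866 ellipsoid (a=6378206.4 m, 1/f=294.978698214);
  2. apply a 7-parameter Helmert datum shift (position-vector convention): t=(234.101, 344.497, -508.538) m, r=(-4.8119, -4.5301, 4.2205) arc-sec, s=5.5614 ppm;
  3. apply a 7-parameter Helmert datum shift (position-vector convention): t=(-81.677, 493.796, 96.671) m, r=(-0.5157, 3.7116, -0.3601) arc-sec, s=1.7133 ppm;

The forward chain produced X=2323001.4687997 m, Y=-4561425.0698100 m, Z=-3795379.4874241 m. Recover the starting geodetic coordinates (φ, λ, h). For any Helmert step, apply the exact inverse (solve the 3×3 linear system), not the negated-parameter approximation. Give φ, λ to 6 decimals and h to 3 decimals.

φ=-36.736084°, λ=-63.018078°, h=2168.164 m

start: X=2323001.4688, Y=-4561425.0698, Z=-3795379.4874 m
→ Helmert⁻¹: X=2323155.4263, Y=-4561897.5048, Z=-3795439.2576
→ Helmert⁻¹: X=2322731.7081, Y=-4562175.6220, Z=-3795067.0575
→ geod (Bowring, a=6378206.400): φ=-36.73608400°, λ=-63.01807800°, h=2168.1640 m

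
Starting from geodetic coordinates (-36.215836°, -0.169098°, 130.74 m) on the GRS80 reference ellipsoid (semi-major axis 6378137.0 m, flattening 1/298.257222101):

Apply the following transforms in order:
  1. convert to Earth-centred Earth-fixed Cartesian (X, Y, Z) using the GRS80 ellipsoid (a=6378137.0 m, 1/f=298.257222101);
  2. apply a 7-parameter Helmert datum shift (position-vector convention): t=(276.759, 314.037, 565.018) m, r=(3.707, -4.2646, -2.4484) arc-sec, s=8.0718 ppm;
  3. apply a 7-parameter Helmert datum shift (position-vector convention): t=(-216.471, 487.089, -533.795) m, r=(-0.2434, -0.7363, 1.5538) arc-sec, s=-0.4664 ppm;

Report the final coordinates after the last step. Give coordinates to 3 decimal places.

start: φ=-36.215836°, λ=-0.169098°, h=130.740 m
→ ECEF (a=6378137.000, f=1/298.257222101): X=5151968.2678, Y=-15205.1350, Z=-3747617.8148
→ Helmert 7p (PV): X=5152363.9159, Y=-14885.0231, Z=-3746976.8004
→ Helmert 7p (PV): X=5152158.5295, Y=-14363.5358, Z=-3747490.4380

X=5152158.530 m, Y=-14363.536 m, Z=-3747490.438 m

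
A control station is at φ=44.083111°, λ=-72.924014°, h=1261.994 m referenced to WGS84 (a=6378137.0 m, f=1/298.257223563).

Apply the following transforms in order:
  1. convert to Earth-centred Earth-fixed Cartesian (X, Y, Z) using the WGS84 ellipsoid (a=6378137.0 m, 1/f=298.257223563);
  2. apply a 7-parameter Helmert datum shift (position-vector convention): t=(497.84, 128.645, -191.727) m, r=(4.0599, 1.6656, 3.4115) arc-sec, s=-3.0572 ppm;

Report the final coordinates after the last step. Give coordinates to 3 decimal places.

X=1348397.350 m, Y=-4387542.505 m, Z=4415305.357 m

start: φ=44.083111°, λ=-72.924014°, h=1261.994 m
→ ECEF (a=6378137.000, f=1/298.257223563): X=1347795.4060, Y=-4387619.9436, Z=4415607.8275
→ Helmert 7p (PV): X=1348397.3502, Y=-4387542.5050, Z=4415305.3566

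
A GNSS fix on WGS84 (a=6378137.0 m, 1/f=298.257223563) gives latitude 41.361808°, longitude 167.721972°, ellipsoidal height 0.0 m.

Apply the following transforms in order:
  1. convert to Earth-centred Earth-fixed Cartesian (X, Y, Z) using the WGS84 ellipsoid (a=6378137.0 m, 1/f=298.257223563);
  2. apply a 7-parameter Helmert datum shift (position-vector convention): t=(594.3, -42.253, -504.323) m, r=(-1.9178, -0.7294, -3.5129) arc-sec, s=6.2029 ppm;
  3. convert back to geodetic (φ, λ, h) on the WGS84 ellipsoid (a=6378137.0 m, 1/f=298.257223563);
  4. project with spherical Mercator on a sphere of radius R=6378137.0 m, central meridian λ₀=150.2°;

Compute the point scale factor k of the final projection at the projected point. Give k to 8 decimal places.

1.33234888

start: φ=41.361808°, λ=167.721972°, h=0.000 m
→ ECEF (a=6378137.000, f=1/298.257223563): X=-4684478.7466, Y=1019499.8785, Z=4192665.0973
→ Helmert 7p (PV): X=-4683910.9670, Y=1019582.7140, Z=4192160.7363
→ geod (Bowring, a=6378137.000): φ=41.36159567°, λ=167.71956138°, h=-736.4638 m
→ into merc (λ₀=150.2°): φ=41.36159567°, λ−λ₀=17.51956138°
scale k = 1.33234888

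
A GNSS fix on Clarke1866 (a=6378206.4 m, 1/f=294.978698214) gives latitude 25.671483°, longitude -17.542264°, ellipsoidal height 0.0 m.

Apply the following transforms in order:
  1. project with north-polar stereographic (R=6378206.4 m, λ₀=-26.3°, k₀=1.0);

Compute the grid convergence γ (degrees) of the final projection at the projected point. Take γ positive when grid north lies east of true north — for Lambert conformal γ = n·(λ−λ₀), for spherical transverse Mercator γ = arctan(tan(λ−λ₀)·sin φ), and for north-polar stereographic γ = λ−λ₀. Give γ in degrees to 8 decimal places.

start: φ=25.671483°, λ=-17.542264°, h=0.000 m
→ into stereo (λ₀=-26.3°): φ=25.67148300°, λ−λ₀=8.75773600°
convergence γ = 8.75773600°

8.75773600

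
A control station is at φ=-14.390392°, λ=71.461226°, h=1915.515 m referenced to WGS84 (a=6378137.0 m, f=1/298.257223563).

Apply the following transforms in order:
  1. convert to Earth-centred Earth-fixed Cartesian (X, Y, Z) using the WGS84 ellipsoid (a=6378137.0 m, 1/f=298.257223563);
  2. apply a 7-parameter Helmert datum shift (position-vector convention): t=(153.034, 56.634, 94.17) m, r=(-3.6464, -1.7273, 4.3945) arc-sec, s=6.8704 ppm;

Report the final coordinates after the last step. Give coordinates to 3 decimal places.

start: φ=-14.390392°, λ=71.461226°, h=1915.515 m
→ ECEF (a=6378137.000, f=1/298.257223563): X=1965275.6713, Y=5860406.9411, Z=-1575332.3298
→ Helmert 7p (PV): X=1965330.5421, Y=5860517.8599, Z=-1575336.1277

X=1965330.542 m, Y=5860517.860 m, Z=-1575336.128 m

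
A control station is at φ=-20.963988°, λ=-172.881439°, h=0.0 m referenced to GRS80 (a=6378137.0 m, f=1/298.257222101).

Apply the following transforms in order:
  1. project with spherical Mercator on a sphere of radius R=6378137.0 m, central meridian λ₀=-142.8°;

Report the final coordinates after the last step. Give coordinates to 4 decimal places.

E=-3348650.4718 m, N=-2387585.0594 m

start: φ=-20.963988°, λ=-172.881439°, h=0.000 m
→ merc (R=6378137.0, λ₀=-142.8°): E=-3348650.4718, N=-2387585.0594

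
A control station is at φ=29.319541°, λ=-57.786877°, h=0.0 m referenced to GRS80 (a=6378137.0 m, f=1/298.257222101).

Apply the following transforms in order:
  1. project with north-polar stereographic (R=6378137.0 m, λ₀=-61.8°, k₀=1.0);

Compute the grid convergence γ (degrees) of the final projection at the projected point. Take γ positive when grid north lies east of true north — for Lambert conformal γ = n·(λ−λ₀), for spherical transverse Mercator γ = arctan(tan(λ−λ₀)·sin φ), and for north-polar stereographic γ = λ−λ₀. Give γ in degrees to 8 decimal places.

4.01312300

start: φ=29.319541°, λ=-57.786877°, h=0.000 m
→ into stereo (λ₀=-61.8°): φ=29.31954100°, λ−λ₀=4.01312300°
convergence γ = 4.01312300°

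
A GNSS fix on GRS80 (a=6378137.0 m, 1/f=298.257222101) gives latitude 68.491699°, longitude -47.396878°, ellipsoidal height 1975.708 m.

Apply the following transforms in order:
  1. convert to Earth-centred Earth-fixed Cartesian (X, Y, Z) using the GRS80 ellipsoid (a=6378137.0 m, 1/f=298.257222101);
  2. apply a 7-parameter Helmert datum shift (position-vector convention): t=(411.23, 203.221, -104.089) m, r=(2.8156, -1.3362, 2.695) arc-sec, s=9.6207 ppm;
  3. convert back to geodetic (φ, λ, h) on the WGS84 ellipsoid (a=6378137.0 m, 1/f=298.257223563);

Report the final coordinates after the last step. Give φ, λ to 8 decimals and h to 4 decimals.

φ=68.48995874°, λ=-47.38740095°, h=1987.2197 m

start: φ=68.491699°, λ=-47.396878°, h=1975.708 m
→ ECEF (a=6378137.000, f=1/298.257222101): X=1588034.1698, Y=-1726785.3318, Z=5913257.4811
→ Helmert 7p (PV): X=1588444.9328, Y=-1726658.6938, Z=5913196.9977
→ geod (Bowring, a=6378137.000): φ=68.48995874°, λ=-47.38740095°, h=1987.2197 m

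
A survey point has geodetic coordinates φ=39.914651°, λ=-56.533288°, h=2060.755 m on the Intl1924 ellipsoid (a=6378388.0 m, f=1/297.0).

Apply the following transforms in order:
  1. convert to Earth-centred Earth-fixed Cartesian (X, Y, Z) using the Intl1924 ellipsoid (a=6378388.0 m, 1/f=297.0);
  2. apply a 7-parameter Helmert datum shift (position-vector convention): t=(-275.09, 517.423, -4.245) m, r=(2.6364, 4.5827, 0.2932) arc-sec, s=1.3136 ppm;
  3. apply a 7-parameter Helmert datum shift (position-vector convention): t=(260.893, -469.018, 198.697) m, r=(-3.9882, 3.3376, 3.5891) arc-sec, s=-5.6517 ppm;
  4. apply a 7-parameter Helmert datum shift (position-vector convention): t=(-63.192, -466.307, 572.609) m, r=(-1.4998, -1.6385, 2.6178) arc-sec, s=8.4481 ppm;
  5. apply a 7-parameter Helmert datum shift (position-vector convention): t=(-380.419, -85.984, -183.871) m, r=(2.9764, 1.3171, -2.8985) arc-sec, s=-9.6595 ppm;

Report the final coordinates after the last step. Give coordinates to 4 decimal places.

start: φ=39.914651°, λ=-56.533288°, h=2060.755 m
→ ECEF (a=6378388.000, f=1/297.0): X=2702445.3105, Y=-4088107.9957, Z=4072111.8235
→ Helmert 7p (PV): X=2702270.0541, Y=-4087644.1496, Z=4072000.6331
→ Helmert 7p (PV): X=2702652.6904, Y=-4087964.3120, Z=4072211.6264
→ Helmert 7p (PV): X=2702631.8647, Y=-4088401.2434, Z=4072869.8318
→ Helmert 7p (PV): X=2702193.8956, Y=-4088544.4843, Z=4072570.3664

X=2702193.8956 m, Y=-4088544.4843 m, Z=4072570.3664 m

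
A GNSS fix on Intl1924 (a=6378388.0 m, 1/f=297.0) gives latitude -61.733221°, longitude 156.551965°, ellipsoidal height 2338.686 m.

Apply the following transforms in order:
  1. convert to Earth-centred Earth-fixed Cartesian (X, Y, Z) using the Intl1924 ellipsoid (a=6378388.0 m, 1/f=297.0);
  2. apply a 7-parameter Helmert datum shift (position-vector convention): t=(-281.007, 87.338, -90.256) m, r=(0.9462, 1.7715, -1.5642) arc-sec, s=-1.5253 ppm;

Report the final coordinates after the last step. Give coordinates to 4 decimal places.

start: φ=-61.733221°, λ=156.551965°, h=2338.686 m
→ ECEF (a=6378388.000, f=1/297.0): X=-2779489.9372, Y=1205560.3110, Z=-5596678.7529
→ Helmert 7p (PV): X=-2779805.6292, Y=1205692.5619, Z=-5596731.0704

X=-2779805.6292 m, Y=1205692.5619 m, Z=-5596731.0704 m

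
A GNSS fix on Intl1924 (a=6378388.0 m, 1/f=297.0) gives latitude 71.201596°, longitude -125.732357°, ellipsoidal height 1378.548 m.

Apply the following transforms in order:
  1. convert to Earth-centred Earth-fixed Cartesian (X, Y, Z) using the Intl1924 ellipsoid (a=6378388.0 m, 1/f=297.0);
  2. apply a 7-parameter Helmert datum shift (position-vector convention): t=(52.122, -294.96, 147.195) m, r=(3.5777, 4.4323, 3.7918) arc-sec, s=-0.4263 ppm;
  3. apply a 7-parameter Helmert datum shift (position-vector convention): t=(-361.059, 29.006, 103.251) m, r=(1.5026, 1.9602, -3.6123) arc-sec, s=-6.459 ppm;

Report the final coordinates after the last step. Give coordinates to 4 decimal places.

start: φ=71.201596°, λ=-125.732357°, h=1378.548 m
→ ECEF (a=6378388.000, f=1/297.0): X=-1204225.6497, Y=-1673861.7432, Z=6017014.5345
→ Helmert 7p (PV): X=-1204012.9476, Y=-1674282.4932, Z=6017156.0079
→ Helmert 7p (PV): X=-1204338.3687, Y=-1674265.4209, Z=6017219.6394

X=-1204338.3687 m, Y=-1674265.4209 m, Z=6017219.6394 m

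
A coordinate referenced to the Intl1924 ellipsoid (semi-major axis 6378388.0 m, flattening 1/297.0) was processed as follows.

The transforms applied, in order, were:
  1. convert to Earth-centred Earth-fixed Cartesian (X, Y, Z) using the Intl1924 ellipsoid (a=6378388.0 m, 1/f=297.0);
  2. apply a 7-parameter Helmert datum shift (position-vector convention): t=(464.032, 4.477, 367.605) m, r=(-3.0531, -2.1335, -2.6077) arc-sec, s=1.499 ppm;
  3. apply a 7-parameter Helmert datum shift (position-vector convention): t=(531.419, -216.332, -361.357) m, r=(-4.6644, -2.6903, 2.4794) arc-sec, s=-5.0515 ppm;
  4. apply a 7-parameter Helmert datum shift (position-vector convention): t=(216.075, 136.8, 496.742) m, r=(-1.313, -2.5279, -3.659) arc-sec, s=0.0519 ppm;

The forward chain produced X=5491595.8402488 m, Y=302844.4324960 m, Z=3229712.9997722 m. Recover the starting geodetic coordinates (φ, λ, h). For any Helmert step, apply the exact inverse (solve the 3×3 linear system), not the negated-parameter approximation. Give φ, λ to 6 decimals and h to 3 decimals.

start: X=5491595.8402, Y=302844.4325, Z=3229712.9998 m
→ Helmert⁻¹: X=5491413.6842, Y=302784.4753, Z=3229150.7170
→ Helmert⁻¹: X=5490955.7648, Y=302863.3041, Z=3229463.6186
→ Helmert⁻¹: X=5490513.0730, Y=302879.9911, Z=3229038.8652
→ geod (Bowring, a=6378388.000): φ=30.59121900°, λ=3.15747800°, h=3985.1770 m

φ=30.591219°, λ=3.157478°, h=3985.177 m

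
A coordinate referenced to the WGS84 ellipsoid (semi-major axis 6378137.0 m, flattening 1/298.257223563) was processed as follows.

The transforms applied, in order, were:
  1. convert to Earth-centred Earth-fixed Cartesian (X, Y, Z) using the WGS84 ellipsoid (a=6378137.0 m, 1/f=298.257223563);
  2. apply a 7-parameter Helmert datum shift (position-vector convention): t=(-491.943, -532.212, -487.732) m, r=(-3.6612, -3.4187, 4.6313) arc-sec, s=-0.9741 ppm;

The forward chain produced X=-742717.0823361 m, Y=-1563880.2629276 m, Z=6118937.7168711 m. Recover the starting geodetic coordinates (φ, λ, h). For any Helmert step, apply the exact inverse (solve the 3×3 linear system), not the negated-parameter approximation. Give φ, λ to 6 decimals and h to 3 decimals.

φ=74.308883°, λ=-115.393508°, h=1105.397 m

start: X=-742717.0823, Y=-1563880.2629, Z=6118937.7169 m
→ Helmert⁻¹: X=-742159.5414, Y=-1563441.5296, Z=6119415.9595
→ geod (Bowring, a=6378137.000): φ=74.30888300°, λ=-115.39350800°, h=1105.3970 m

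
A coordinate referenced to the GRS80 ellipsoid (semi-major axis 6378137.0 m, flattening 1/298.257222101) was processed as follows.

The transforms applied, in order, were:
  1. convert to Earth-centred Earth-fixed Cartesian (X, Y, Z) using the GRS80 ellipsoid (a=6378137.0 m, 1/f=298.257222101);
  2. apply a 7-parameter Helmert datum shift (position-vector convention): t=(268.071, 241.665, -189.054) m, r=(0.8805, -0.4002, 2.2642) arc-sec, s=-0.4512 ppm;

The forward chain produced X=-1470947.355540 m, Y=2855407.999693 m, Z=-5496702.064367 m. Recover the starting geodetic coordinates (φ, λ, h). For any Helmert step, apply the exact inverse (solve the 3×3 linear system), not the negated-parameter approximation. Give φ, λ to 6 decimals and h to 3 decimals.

start: X=-1470947.3555, Y=2855407.9997, Z=-5496702.0644 m
→ Helmert⁻¹: X=-1471195.4133, Y=2855160.3090, Z=-5496524.8240
→ geod (Bowring, a=6378137.000): φ=-59.86727100°, λ=117.26096200°, h=3996.3040 m

φ=-59.867271°, λ=117.260962°, h=3996.304 m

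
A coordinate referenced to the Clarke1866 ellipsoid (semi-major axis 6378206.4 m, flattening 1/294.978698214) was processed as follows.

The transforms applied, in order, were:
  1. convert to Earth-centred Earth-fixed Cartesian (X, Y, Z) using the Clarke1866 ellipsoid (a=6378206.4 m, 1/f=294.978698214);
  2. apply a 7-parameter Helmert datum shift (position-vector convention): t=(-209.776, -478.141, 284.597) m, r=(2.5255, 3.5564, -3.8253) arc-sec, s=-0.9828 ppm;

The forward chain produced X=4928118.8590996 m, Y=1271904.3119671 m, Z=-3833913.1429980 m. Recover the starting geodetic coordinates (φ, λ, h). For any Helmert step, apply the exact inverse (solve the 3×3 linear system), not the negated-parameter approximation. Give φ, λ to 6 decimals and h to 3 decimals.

φ=-37.176725°, λ=14.476716°, h=2129.010 m

start: X=4928118.8591, Y=1271904.3120, Z=-3833913.1430 m
→ Helmert⁻¹: X=4928375.9885, Y=1272428.1580, Z=-3834132.1132
→ geod (Bowring, a=6378206.400): φ=-37.17672500°, λ=14.47671600°, h=2129.0100 m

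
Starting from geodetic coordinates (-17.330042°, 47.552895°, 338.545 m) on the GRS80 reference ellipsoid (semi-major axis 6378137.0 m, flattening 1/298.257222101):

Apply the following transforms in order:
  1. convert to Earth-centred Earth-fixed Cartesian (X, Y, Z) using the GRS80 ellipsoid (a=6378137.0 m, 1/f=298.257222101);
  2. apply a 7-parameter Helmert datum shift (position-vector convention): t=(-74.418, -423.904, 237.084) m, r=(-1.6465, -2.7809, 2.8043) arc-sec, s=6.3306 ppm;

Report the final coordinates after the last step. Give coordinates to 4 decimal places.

start: φ=-17.330042°, λ=47.552895°, h=338.545 m
→ ECEF (a=6378137.000, f=1/298.257222101): X=4110691.5733, Y=4494355.6245, Z=-1887833.3820
→ Helmert 7p (PV): X=4110607.5268, Y=4494000.9906, Z=-1887588.7039

X=4110607.5268 m, Y=4494000.9906 m, Z=-1887588.7039 m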